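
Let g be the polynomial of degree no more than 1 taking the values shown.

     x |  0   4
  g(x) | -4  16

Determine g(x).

Using the Lagrange interpolation formula with nodes 0, 4:
  L_0(x) = (x - 4) / -4
  L_1(x) = x / 4
Then g(x) = -4·L_0(x) + 16·L_1(x).
Expanding and collecting terms gives g(x) = 5x - 4.
Check: g(4) = 16. ✓

g(x) = 5x - 4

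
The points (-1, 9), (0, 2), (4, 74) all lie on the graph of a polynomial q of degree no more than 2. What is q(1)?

Write q(s) = as^2 + bs + c. Substituting each data point gives a linear system:
  a - b + c = 9
  c = 2
  16a + 4b + c = 74
Solving the system yields a = 5, b = -2, c = 2.
So q(s) = 5s^2 - 2s + 2.
Then q(1) = 5.

5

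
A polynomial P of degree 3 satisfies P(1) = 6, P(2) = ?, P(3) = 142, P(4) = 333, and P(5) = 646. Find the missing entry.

43

The 4 known points determine the degree-3 polynomial uniquely.
Write P(t) = at^3 + bt^2 + ct + d. Substituting each data point gives a linear system:
  a + b + c + d = 6
  27a + 9b + 3c + d = 142
  64a + 16b + 4c + d = 333
  125a + 25b + 5c + d = 646
Solving the system yields a = 5, b = 1, c = -1, d = 1.
So P(t) = 5t³ + t² - t + 1.
Then P(2) = 43.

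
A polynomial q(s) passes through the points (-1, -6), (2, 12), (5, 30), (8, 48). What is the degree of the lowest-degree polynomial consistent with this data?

Forward differences of the values at s = -1, 2, 5, 8:
  q  : -6  12  30  48
  Δ  : 18  18  18
  Δ^2: 0  0
  Δ^3: 0
The first differences are constant (18) and nonzero, while all higher differences vanish, so the minimal degree is 1.

1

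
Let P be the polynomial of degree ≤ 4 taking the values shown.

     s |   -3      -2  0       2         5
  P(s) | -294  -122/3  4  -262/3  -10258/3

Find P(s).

P(s) = -5s^4 - 3s^3 + 3s^2 + (1/3)s + 4

Write P(s) = as^4 + bs^3 + cs^2 + ds + e. Substituting each data point gives a linear system:
  81a - 27b + 9c - 3d + e = -294
  16a - 8b + 4c - 2d + e = -122/3
  e = 4
  16a + 8b + 4c + 2d + e = -262/3
  625a + 125b + 25c + 5d + e = -10258/3
Solving the system yields a = -5, b = -3, c = 3, d = 1/3, e = 4.
So P(s) = -5s^4 - 3s^3 + 3s^2 + (1/3)s + 4.
Check: P(5) = -10258/3. ✓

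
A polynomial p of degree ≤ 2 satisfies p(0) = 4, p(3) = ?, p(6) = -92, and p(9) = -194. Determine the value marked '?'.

-26

The 3 known points determine the degree-2 polynomial uniquely.
Write p(u) = au^2 + bu + c. Substituting each data point gives a linear system:
  c = 4
  36a + 6b + c = -92
  81a + 9b + c = -194
Solving the system yields a = -2, b = -4, c = 4.
So p(u) = -2u^2 - 4u + 4.
Then p(3) = -26.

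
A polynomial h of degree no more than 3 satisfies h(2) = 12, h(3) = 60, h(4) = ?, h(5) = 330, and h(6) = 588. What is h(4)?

The 4 known points determine the degree-3 polynomial uniquely.
Write h(t) = at^3 + bt^2 + ct + d. Substituting each data point gives a linear system:
  8a + 4b + 2c + d = 12
  27a + 9b + 3c + d = 60
  125a + 25b + 5c + d = 330
  216a + 36b + 6c + d = 588
Solving the system yields a = 3, b = -1, c = -4, d = 0.
So h(t) = 3t^3 - t^2 - 4t.
Then h(4) = 160.

160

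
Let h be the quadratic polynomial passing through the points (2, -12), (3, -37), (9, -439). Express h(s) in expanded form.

Write h(s) = as^2 + bs + c. Substituting each data point gives a linear system:
  4a + 2b + c = -12
  9a + 3b + c = -37
  81a + 9b + c = -439
Solving the system yields a = -6, b = 5, c = 2.
So h(s) = -6s² + 5s + 2.
Check: h(3) = -37. ✓

h(s) = -6s^2 + 5s + 2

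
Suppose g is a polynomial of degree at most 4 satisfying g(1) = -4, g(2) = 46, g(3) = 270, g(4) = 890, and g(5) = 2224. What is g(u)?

Write g(u) = au^4 + bu^3 + cu^2 + du + e. Substituting each data point gives a linear system:
  a + b + c + d + e = -4
  16a + 8b + 4c + 2d + e = 46
  81a + 27b + 9c + 3d + e = 270
  256a + 64b + 16c + 4d + e = 890
  625a + 125b + 25c + 5d + e = 2224
Solving the system yields a = 4, b = -3, c = 5, d = -4, e = -6.
So g(u) = 4u^4 - 3u^3 + 5u^2 - 4u - 6.
Check: g(4) = 890. ✓

g(u) = 4u^4 - 3u^3 + 5u^2 - 4u - 6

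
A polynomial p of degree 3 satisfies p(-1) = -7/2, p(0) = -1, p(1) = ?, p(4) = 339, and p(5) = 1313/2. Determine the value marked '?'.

The 4 known points determine the degree-3 polynomial uniquely.
Write p(n) = an^3 + bn^2 + cn + d. Substituting each data point gives a linear system:
  -a + b - c + d = -7/2
  d = -1
  64a + 16b + 4c + d = 339
  125a + 25b + 5c + d = 1313/2
Solving the system yields a = 5, b = 3/2, c = -1, d = -1.
So p(n) = 5n^3 + (3/2)n^2 - n - 1.
Then p(1) = 9/2.

9/2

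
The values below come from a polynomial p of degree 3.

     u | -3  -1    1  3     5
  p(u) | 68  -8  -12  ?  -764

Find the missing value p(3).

The 4 known points determine the degree-3 polynomial uniquely.
Write p(u) = au^3 + bu^2 + cu + d. Substituting each data point gives a linear system:
  -27a + 9b - 3c + d = 68
  -a + b - c + d = -8
  a + b + c + d = -12
  125a + 25b + 5c + d = -764
Solving the system yields a = -5, b = -6, c = 3, d = -4.
So p(u) = -5u³ - 6u² + 3u - 4.
Then p(3) = -184.

-184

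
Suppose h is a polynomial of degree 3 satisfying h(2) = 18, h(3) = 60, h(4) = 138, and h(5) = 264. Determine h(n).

h(n) = 2n^3 + 4n - 6

Write h(n) = an^3 + bn^2 + cn + d. Substituting each data point gives a linear system:
  8a + 4b + 2c + d = 18
  27a + 9b + 3c + d = 60
  64a + 16b + 4c + d = 138
  125a + 25b + 5c + d = 264
Solving the system yields a = 2, b = 0, c = 4, d = -6.
So h(n) = 2n³ + 4n - 6.
Check: h(2) = 18. ✓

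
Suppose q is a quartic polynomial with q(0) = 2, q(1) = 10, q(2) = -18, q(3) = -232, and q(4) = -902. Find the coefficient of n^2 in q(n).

2

Write q(n) = an^4 + bn^3 + cn^2 + dn + e. Substituting each data point gives a linear system:
  e = 2
  a + b + c + d + e = 10
  16a + 8b + 4c + 2d + e = -18
  81a + 27b + 9c + 3d + e = -232
  256a + 64b + 16c + 4d + e = -902
Solving the system yields a = -5, b = 5, c = 2, d = 6, e = 2.
So q(n) = -5n^4 + 5n^3 + 2n^2 + 6n + 2.
The coefficient of n^2 is 2.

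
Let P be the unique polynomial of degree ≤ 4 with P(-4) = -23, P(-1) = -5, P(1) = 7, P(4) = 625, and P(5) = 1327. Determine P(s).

P(s) = s^4 + 5s^3 + 3s^2 + s - 3

Using the Lagrange interpolation formula with nodes -4, -1, 1, 4, 5:
  L_0(s) = (s + 1)(s - 1)(s - 4)(s - 5) / 1080
  L_1(s) = (s + 4)(s - 1)(s - 4)(s - 5) / -180
  L_2(s) = (s + 4)(s + 1)(s - 4)(s - 5) / 120
  L_3(s) = (s + 4)(s + 1)(s - 1)(s - 5) / -120
  L_4(s) = (s + 4)(s + 1)(s - 1)(s - 4) / 216
Then P(s) = -23·L_0(s) - 5·L_1(s) + 7·L_2(s) + 625·L_3(s) + 1327·L_4(s).
Expanding and collecting terms gives P(s) = s^4 + 5s^3 + 3s^2 + s - 3.
Check: P(4) = 625. ✓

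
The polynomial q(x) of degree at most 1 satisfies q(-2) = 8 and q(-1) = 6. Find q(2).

0

Using the Lagrange interpolation formula with nodes -2, -1:
  L_0(x) = (x + 1) / -1
  L_1(x) = (x + 2) / 1
Then q(x) = 8·L_0(x) + 6·L_1(x).
Expanding and collecting terms gives q(x) = -2x + 4.
Evaluating at x = 2: q(2) = 0.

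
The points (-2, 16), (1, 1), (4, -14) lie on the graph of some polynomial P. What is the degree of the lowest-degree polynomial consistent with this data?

Forward differences of the values at t = -2, 1, 4:
  P  : 16  1  -14
  Δ  : -15  -15
  Δ^2: 0
The first differences are constant (-15) and nonzero, while all higher differences vanish, so the minimal degree is 1.

1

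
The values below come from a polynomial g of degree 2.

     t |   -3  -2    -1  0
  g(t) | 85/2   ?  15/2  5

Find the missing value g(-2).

20

The 3 known points determine the degree-2 polynomial uniquely.
Write g(t) = at^2 + bt + c. Substituting each data point gives a linear system:
  9a - 3b + c = 85/2
  a - b + c = 15/2
  c = 5
Solving the system yields a = 5, b = 5/2, c = 5.
So g(t) = 5t^2 + (5/2)t + 5.
Then g(-2) = 20.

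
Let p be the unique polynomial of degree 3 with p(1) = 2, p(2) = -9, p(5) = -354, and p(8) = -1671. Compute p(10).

-3409

Write p(x) = ax^3 + bx^2 + cx + d. Substituting each data point gives a linear system:
  a + b + c + d = 2
  8a + 4b + 2c + d = -9
  125a + 25b + 5c + d = -354
  512a + 64b + 8c + d = -1671
Solving the system yields a = -4, b = 6, c = -1, d = 1.
So p(x) = -4x^3 + 6x^2 - x + 1.
Then p(10) = -3409.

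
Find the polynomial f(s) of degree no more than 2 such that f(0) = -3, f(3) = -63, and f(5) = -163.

f(s) = -6s^2 - 2s - 3

Write f(s) = as^2 + bs + c. Substituting each data point gives a linear system:
  c = -3
  9a + 3b + c = -63
  25a + 5b + c = -163
Solving the system yields a = -6, b = -2, c = -3.
So f(s) = -6s^2 - 2s - 3.
Check: f(5) = -163. ✓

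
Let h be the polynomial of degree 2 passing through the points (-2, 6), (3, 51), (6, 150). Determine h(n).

Write h(n) = an^2 + bn + c. Substituting each data point gives a linear system:
  4a - 2b + c = 6
  9a + 3b + c = 51
  36a + 6b + c = 150
Solving the system yields a = 3, b = 6, c = 6.
So h(n) = 3n^2 + 6n + 6.
Check: h(-2) = 6. ✓

h(n) = 3n^2 + 6n + 6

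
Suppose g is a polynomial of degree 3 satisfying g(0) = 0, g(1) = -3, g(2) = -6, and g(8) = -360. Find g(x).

g(x) = -x^3 + 3x^2 - 5x

Write g(x) = ax^3 + bx^2 + cx + d. Substituting each data point gives a linear system:
  d = 0
  a + b + c + d = -3
  8a + 4b + 2c + d = -6
  512a + 64b + 8c + d = -360
Solving the system yields a = -1, b = 3, c = -5, d = 0.
So g(x) = -x^3 + 3x^2 - 5x.
Check: g(2) = -6. ✓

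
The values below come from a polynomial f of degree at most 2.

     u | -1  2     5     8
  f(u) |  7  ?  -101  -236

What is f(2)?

-20

On equispaced nodes a degree-2 polynomial has vanishing third forward difference, so
  - f(-1) + 3·f(2) - 3·f(5) + f(8) = 0.
Substituting the known values and solving for f(2):
  3·f(2) = -60
  f(2) = -20.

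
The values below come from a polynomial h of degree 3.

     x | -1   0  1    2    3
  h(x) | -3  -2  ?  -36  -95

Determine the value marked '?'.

-9

The 4 known points determine the degree-3 polynomial uniquely.
Write h(x) = ax^3 + bx^2 + cx + d. Substituting each data point gives a linear system:
  -a + b - c + d = -3
  d = -2
  8a + 4b + 2c + d = -36
  27a + 9b + 3c + d = -95
Solving the system yields a = -2, b = -4, c = -1, d = -2.
So h(x) = -2x^3 - 4x^2 - x - 2.
Then h(1) = -9.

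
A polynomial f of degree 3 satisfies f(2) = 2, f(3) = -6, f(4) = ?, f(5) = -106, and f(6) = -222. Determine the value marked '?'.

-38

On equispaced nodes a degree-3 polynomial has vanishing fourth forward difference, so
  f(2) - 4·f(3) + 6·f(4) - 4·f(5) + f(6) = 0.
Substituting the known values and solving for f(4):
  6·f(4) = -228
  f(4) = -38.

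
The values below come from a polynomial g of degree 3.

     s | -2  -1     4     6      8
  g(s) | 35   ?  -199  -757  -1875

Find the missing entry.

The 4 known points determine the degree-3 polynomial uniquely.
Write g(s) = as^3 + bs^2 + cs + d. Substituting each data point gives a linear system:
  -8a + 4b - 2c + d = 35
  64a + 16b + 4c + d = -199
  216a + 36b + 6c + d = -757
  512a + 64b + 8c + d = -1875
Solving the system yields a = -4, b = 2, c = 5, d = 5.
So g(s) = -4s³ + 2s² + 5s + 5.
Then g(-1) = 6.

6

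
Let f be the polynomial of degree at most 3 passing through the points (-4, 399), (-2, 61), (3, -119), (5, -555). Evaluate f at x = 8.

-2349

Write f(x) = ax^3 + bx^2 + cx + d. Substituting each data point gives a linear system:
  -64a + 16b - 4c + d = 399
  -8a + 4b - 2c + d = 61
  27a + 9b + 3c + d = -119
  125a + 25b + 5c + d = -555
Solving the system yields a = -5, b = 4, c = -5, d = -5.
So f(x) = -5x^3 + 4x^2 - 5x - 5.
Then f(8) = -2349.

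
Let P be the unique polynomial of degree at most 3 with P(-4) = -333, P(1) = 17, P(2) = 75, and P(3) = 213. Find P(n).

P(n) = 6n^3 + 4n^2 + 4n + 3

Write P(n) = an^3 + bn^2 + cn + d. Substituting each data point gives a linear system:
  -64a + 16b - 4c + d = -333
  a + b + c + d = 17
  8a + 4b + 2c + d = 75
  27a + 9b + 3c + d = 213
Solving the system yields a = 6, b = 4, c = 4, d = 3.
So P(n) = 6n^3 + 4n^2 + 4n + 3.
Check: P(-4) = -333. ✓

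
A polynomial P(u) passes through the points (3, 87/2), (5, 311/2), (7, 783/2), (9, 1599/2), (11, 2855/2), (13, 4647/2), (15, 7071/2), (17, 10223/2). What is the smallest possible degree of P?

Forward differences of the values at u = 3, 5, 7, 9, 11, 13, 15, 17:
  P  : 87/2  311/2  783/2  1599/2  2855/2  4647/2  7071/2  10223/2
  Δ  : 112  236  408  628  896  1212  1576
  Δ^2: 124  172  220  268  316  364
  Δ^3: 48  48  48  48  48
  Δ^4: 0  0  0  0
  Δ^5: 0  0  0
  Δ^6: 0  0
  Δ^7: 0
The third differences are constant (48) and nonzero, while all higher differences vanish, so the minimal degree is 3.

3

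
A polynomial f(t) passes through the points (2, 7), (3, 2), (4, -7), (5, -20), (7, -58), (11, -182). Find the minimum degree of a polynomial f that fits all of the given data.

2

Divided differences on the nodes 2, 3, 4, 5, 7, 11:
  order 0: 7  2  -7  -20  -58  -182
  order 1: -5  -9  -13  -19  -31
  order 2: -2  -2  -2  -2
  order 3: 0  0  0
  order 4: 0  0
  order 5: 0
The order-2 divided differences are all -2 (nonzero) and every higher order vanishes, so the data lies on a polynomial of degree exactly 2.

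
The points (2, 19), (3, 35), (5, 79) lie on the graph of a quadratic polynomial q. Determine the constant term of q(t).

-1

Write q(t) = at^2 + bt + c. Substituting each data point gives a linear system:
  4a + 2b + c = 19
  9a + 3b + c = 35
  25a + 5b + c = 79
Solving the system yields a = 2, b = 6, c = -1.
So q(t) = 2t^2 + 6t - 1.
The constant term is -1.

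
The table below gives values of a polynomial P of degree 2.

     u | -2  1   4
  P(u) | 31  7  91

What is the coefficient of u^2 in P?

Write P(u) = au^2 + bu + c. Substituting each data point gives a linear system:
  4a - 2b + c = 31
  a + b + c = 7
  16a + 4b + c = 91
Solving the system yields a = 6, b = -2, c = 3.
So P(u) = 6u^2 - 2u + 3.
The leading coefficient is 6.

6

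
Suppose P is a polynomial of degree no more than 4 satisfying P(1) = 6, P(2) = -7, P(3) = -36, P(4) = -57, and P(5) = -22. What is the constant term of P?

3

Write P(n) = an^4 + bn^3 + cn^2 + dn + e. Substituting each data point gives a linear system:
  a + b + c + d + e = 6
  16a + 8b + 4c + 2d + e = -7
  81a + 27b + 9c + 3d + e = -36
  256a + 64b + 16c + 4d + e = -57
  625a + 125b + 25c + 5d + e = -22
Solving the system yields a = 1, b = -6, c = 3, d = 5, e = 3.
So P(n) = n^4 - 6n^3 + 3n^2 + 5n + 3.
The constant term is 3.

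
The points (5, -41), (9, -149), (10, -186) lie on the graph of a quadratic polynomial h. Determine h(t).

h(t) = -2t^2 + t + 4

Write h(t) = at^2 + bt + c. Substituting each data point gives a linear system:
  25a + 5b + c = -41
  81a + 9b + c = -149
  100a + 10b + c = -186
Solving the system yields a = -2, b = 1, c = 4.
So h(t) = -2t^2 + t + 4.
Check: h(10) = -186. ✓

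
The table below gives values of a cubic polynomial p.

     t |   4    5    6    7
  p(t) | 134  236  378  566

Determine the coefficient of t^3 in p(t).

Write p(t) = at^3 + bt^2 + ct + d. Substituting each data point gives a linear system:
  64a + 16b + 4c + d = 134
  125a + 25b + 5c + d = 236
  216a + 36b + 6c + d = 378
  343a + 49b + 7c + d = 566
Solving the system yields a = 1, b = 5, c = -4, d = 6.
So p(t) = t^3 + 5t^2 - 4t + 6.
The leading coefficient is 1.

1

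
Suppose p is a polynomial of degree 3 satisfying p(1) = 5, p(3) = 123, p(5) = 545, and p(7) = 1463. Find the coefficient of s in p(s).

-1

Write p(s) = as^3 + bs^2 + cs + d. Substituting each data point gives a linear system:
  a + b + c + d = 5
  27a + 9b + 3c + d = 123
  125a + 25b + 5c + d = 545
  343a + 49b + 7c + d = 1463
Solving the system yields a = 4, b = 2, c = -1, d = 0.
So p(s) = 4s³ + 2s² - s.
The coefficient of s is -1.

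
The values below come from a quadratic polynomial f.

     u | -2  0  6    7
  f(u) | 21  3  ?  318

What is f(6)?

237

The 3 known points determine the degree-2 polynomial uniquely.
Write f(u) = au^2 + bu + c. Substituting each data point gives a linear system:
  4a - 2b + c = 21
  c = 3
  49a + 7b + c = 318
Solving the system yields a = 6, b = 3, c = 3.
So f(u) = 6u^2 + 3u + 3.
Then f(6) = 237.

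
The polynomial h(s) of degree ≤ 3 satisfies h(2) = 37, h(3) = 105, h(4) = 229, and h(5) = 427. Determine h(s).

h(s) = 3s^3 + s^2 + 6s - 3

Write h(s) = as^3 + bs^2 + cs + d. Substituting each data point gives a linear system:
  8a + 4b + 2c + d = 37
  27a + 9b + 3c + d = 105
  64a + 16b + 4c + d = 229
  125a + 25b + 5c + d = 427
Solving the system yields a = 3, b = 1, c = 6, d = -3.
So h(s) = 3s^3 + s^2 + 6s - 3.
Check: h(3) = 105. ✓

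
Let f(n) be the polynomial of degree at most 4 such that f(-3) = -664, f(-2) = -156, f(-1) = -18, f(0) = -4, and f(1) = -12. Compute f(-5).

-4494

Using the Lagrange interpolation formula with nodes -3, -2, -1, 0, 1:
  L_0(n) = (n + 2)(n + 1)n(n - 1) / 24
  L_1(n) = (n + 3)(n + 1)n(n - 1) / -6
  L_2(n) = (n + 3)(n + 2)n(n - 1) / 4
  L_3(n) = (n + 3)(n + 2)(n + 1)(n - 1) / -6
  L_4(n) = (n + 3)(n + 2)(n + 1)n / 24
Then f(n) = -664·L_0(n) - 156·L_1(n) - 18·L_2(n) - 4·L_3(n) - 12·L_4(n).
Expanding and collecting terms gives f(n) = -6n^4 + 5n^3 - 5n^2 - 2n - 4.
Evaluating at n = -5: f(-5) = -4494.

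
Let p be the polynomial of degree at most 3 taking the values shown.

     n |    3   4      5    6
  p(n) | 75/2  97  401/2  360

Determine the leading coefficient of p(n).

2

Write p(n) = an^3 + bn^2 + cn + d. Substituting each data point gives a linear system:
  27a + 9b + 3c + d = 75/2
  64a + 16b + 4c + d = 97
  125a + 25b + 5c + d = 401/2
  216a + 36b + 6c + d = 360
Solving the system yields a = 2, b = -2, c = -1/2, d = 3.
So p(n) = 2n^3 - 2n^2 - (1/2)n + 3.
The leading coefficient is 2.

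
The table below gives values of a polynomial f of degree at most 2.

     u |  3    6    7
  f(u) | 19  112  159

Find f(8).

Using the Lagrange interpolation formula with nodes 3, 6, 7:
  L_0(u) = (u - 6)(u - 7) / 12
  L_1(u) = (u - 3)(u - 7) / -3
  L_2(u) = (u - 3)(u - 6) / 4
Then f(u) = 19·L_0(u) + 112·L_1(u) + 159·L_2(u).
Expanding and collecting terms gives f(u) = 4u² - 5u - 2.
Evaluating at u = 8: f(8) = 214.

214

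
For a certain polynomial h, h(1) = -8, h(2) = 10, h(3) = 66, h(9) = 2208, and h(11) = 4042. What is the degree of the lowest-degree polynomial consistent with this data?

3

Divided differences on the nodes 1, 2, 3, 9, 11:
  order 0: -8  10  66  2208  4042
  order 1: 18  56  357  917
  order 2: 19  43  70
  order 3: 3  3
  order 4: 0
The order-3 divided differences are all 3 (nonzero) and every higher order vanishes, so the data lies on a polynomial of degree exactly 3.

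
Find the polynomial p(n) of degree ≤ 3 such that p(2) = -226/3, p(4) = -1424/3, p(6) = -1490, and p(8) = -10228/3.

Using the Lagrange interpolation formula with nodes 2, 4, 6, 8:
  L_0(n) = (n - 4)(n - 6)(n - 8) / -48
  L_1(n) = (n - 2)(n - 6)(n - 8) / 16
  L_2(n) = (n - 2)(n - 4)(n - 8) / -16
  L_3(n) = (n - 2)(n - 4)(n - 6) / 48
Then p(n) = -226/3·L_0(n) - 1424/3·L_1(n) - 1490·L_2(n) - 10228/3·L_3(n).
Expanding and collecting terms gives p(n) = -6n^3 - 5n^2 - (5/3)n - 4.
Check: p(2) = -226/3. ✓

p(n) = -6n^3 - 5n^2 - (5/3)n - 4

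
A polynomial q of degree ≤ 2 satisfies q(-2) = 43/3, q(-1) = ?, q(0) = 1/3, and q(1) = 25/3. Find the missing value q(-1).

The 3 known points determine the degree-2 polynomial uniquely.
Write q(s) = as^2 + bs + c. Substituting each data point gives a linear system:
  4a - 2b + c = 43/3
  c = 1/3
  a + b + c = 25/3
Solving the system yields a = 5, b = 3, c = 1/3.
So q(s) = 5s^2 + 3s + 1/3.
Then q(-1) = 7/3.

7/3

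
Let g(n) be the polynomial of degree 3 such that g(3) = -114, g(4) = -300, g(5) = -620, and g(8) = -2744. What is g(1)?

Write g(n) = an^3 + bn^2 + cn + d. Substituting each data point gives a linear system:
  27a + 9b + 3c + d = -114
  64a + 16b + 4c + d = -300
  125a + 25b + 5c + d = -620
  512a + 64b + 8c + d = -2744
Solving the system yields a = -6, b = 5, c = 1, d = 0.
So g(n) = -6n^3 + 5n^2 + n.
Then g(1) = 0.

0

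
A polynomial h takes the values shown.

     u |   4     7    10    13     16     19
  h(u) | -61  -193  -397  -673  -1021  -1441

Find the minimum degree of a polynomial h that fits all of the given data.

Forward differences of the values at u = 4, 7, 10, 13, 16, 19:
  h  : -61  -193  -397  -673  -1021  -1441
  Δ  : -132  -204  -276  -348  -420
  Δ^2: -72  -72  -72  -72
  Δ^3: 0  0  0
  Δ^4: 0  0
  Δ^5: 0
The second differences are constant (-72) and nonzero, while all higher differences vanish, so the minimal degree is 2.

2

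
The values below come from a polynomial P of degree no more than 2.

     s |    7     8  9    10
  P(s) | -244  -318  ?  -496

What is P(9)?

-402

The 3 known points determine the degree-2 polynomial uniquely.
Write P(s) = as^2 + bs + c. Substituting each data point gives a linear system:
  49a + 7b + c = -244
  64a + 8b + c = -318
  100a + 10b + c = -496
Solving the system yields a = -5, b = 1, c = -6.
So P(s) = -5s² + s - 6.
Then P(9) = -402.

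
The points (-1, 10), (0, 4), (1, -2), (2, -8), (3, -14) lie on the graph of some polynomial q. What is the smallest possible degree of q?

Forward differences of the values at t = -1, 0, 1, 2, 3:
  q  : 10  4  -2  -8  -14
  Δ  : -6  -6  -6  -6
  Δ^2: 0  0  0
  Δ^3: 0  0
  Δ^4: 0
The first differences are constant (-6) and nonzero, while all higher differences vanish, so the minimal degree is 1.

1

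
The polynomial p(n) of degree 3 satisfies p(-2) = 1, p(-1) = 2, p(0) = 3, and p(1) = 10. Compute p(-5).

-62

Using the Lagrange interpolation formula with nodes -2, -1, 0, 1:
  L_0(n) = (n + 1)n(n - 1) / -6
  L_1(n) = (n + 2)n(n - 1) / 2
  L_2(n) = (n + 2)(n + 1)(n - 1) / -2
  L_3(n) = (n + 2)(n + 1)n / 6
Then p(n) = 1·L_0(n) + 2·L_1(n) + 3·L_2(n) + 10·L_3(n).
Expanding and collecting terms gives p(n) = n^3 + 3n^2 + 3n + 3.
Evaluating at n = -5: p(-5) = -62.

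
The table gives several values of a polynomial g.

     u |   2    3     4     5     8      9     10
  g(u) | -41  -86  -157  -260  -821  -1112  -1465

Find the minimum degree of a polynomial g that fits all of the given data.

Divided differences on the nodes 2, 3, 4, 5, 8, 9, 10:
  order 0: -41  -86  -157  -260  -821  -1112  -1465
  order 1: -45  -71  -103  -187  -291  -353
  order 2: -13  -16  -21  -26  -31
  order 3: -1  -1  -1  -1
  order 4: 0  0  0
  order 5: 0  0
  order 6: 0
The order-3 divided differences are all -1 (nonzero) and every higher order vanishes, so the data lies on a polynomial of degree exactly 3.

3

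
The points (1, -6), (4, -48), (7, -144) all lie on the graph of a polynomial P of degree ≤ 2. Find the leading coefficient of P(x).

Write P(x) = ax^2 + bx + c. Substituting each data point gives a linear system:
  a + b + c = -6
  16a + 4b + c = -48
  49a + 7b + c = -144
Solving the system yields a = -3, b = 1, c = -4.
So P(x) = -3x^2 + x - 4.
The leading coefficient is -3.

-3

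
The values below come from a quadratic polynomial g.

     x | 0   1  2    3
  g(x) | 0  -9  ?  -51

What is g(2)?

-26

On equispaced nodes a degree-2 polynomial has vanishing third forward difference, so
  - g(0) + 3·g(1) - 3·g(2) + g(3) = 0.
Substituting the known values and solving for g(2):
  -3·g(2) = 78
  g(2) = -26.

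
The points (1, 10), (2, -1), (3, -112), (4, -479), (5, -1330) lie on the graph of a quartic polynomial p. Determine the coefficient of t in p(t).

Write p(t) = at^4 + bt^3 + ct^2 + dt + e. Substituting each data point gives a linear system:
  a + b + c + d + e = 10
  16a + 8b + 4c + 2d + e = -1
  81a + 27b + 9c + 3d + e = -112
  256a + 64b + 16c + 4d + e = -479
  625a + 125b + 25c + 5d + e = -1330
Solving the system yields a = -3, b = 4, c = 1, d = 3, e = 5.
So p(t) = -3t^4 + 4t^3 + t^2 + 3t + 5.
The coefficient of t is 3.

3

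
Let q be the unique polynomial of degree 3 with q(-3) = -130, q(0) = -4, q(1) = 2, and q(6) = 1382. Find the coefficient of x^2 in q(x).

Write q(x) = ax^3 + bx^2 + cx + d. Substituting each data point gives a linear system:
  -27a + 9b - 3c + d = -130
  d = -4
  a + b + c + d = 2
  216a + 36b + 6c + d = 1382
Solving the system yields a = 6, b = 3, c = -3, d = -4.
So q(x) = 6x³ + 3x² - 3x - 4.
The coefficient of x^2 is 3.

3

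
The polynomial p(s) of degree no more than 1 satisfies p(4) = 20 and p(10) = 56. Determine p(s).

p(s) = 6s - 4

Write p(s) = as + b. Substituting each data point gives a linear system:
  4a + b = 20
  10a + b = 56
Solving the system yields a = 6, b = -4.
So p(s) = 6s - 4.
Check: p(4) = 20. ✓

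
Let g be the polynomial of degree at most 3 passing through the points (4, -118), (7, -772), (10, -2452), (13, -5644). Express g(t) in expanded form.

g(t) = -3t^3 + 6t^2 - 5t - 2

Using the Lagrange interpolation formula with nodes 4, 7, 10, 13:
  L_0(t) = (t - 7)(t - 10)(t - 13) / -162
  L_1(t) = (t - 4)(t - 10)(t - 13) / 54
  L_2(t) = (t - 4)(t - 7)(t - 13) / -54
  L_3(t) = (t - 4)(t - 7)(t - 10) / 162
Then g(t) = -118·L_0(t) - 772·L_1(t) - 2452·L_2(t) - 5644·L_3(t).
Expanding and collecting terms gives g(t) = -3t^3 + 6t^2 - 5t - 2.
Check: g(13) = -5644. ✓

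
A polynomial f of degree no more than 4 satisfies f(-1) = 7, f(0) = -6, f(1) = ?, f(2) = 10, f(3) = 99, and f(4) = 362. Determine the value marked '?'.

The 5 known points determine the degree-4 polynomial uniquely.
Write f(t) = at^4 + bt^3 + ct^2 + dt + e. Substituting each data point gives a linear system:
  a - b + c - d + e = 7
  e = -6
  16a + 8b + 4c + 2d + e = 10
  81a + 27b + 9c + 3d + e = 99
  256a + 64b + 16c + 4d + e = 362
Solving the system yields a = 2, b = -3, c = 4, d = -4, e = -6.
So f(t) = 2t^4 - 3t^3 + 4t^2 - 4t - 6.
Then f(1) = -7.

-7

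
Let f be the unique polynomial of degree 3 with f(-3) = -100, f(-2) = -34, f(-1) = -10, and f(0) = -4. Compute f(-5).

-454

Forward differences of the values at s = -3, -2, -1, 0:
  f  : -100  -34  -10  -4
  Δ  : 66  24  6
  Δ^2: -42  -18
  Δ^3: 24
The third differences are constant, confirming degree 3.
Interpolating (Newton forward form) and evaluating at s = -5 gives f(-5) = -454.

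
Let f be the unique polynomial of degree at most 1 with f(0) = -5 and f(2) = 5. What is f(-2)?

-15

Using the Lagrange interpolation formula with nodes 0, 2:
  L_0(x) = (x - 2) / -2
  L_1(x) = x / 2
Then f(x) = -5·L_0(x) + 5·L_1(x).
Expanding and collecting terms gives f(x) = 5x - 5.
Evaluating at x = -2: f(-2) = -15.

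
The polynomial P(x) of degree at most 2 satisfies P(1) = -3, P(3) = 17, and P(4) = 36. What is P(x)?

P(x) = 3x^2 - 2x - 4

Using the Lagrange interpolation formula with nodes 1, 3, 4:
  L_0(x) = (x - 3)(x - 4) / 6
  L_1(x) = (x - 1)(x - 4) / -2
  L_2(x) = (x - 1)(x - 3) / 3
Then P(x) = -3·L_0(x) + 17·L_1(x) + 36·L_2(x).
Expanding and collecting terms gives P(x) = 3x^2 - 2x - 4.
Check: P(1) = -3. ✓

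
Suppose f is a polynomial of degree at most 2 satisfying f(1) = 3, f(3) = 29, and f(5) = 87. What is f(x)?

Write f(x) = ax^2 + bx + c. Substituting each data point gives a linear system:
  a + b + c = 3
  9a + 3b + c = 29
  25a + 5b + c = 87
Solving the system yields a = 4, b = -3, c = 2.
So f(x) = 4x² - 3x + 2.
Check: f(5) = 87. ✓

f(x) = 4x^2 - 3x + 2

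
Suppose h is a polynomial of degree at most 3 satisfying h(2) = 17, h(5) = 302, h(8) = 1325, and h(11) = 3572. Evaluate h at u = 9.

1914

Using the Lagrange interpolation formula with nodes 2, 5, 8, 11:
  L_0(u) = (u - 5)(u - 8)(u - 11) / -162
  L_1(u) = (u - 2)(u - 8)(u - 11) / 54
  L_2(u) = (u - 2)(u - 5)(u - 11) / -54
  L_3(u) = (u - 2)(u - 5)(u - 8) / 162
Then h(u) = 17·L_0(u) + 302·L_1(u) + 1325·L_2(u) + 3572·L_3(u).
Expanding and collecting terms gives h(u) = 3u³ - 4u² + 6u - 3.
Evaluating at u = 9: h(9) = 1914.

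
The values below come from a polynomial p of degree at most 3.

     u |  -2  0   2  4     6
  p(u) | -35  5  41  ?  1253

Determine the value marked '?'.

361

On equispaced nodes a degree-3 polynomial has vanishing fourth forward difference, so
  p(-2) - 4·p(0) + 6·p(2) - 4·p(4) + p(6) = 0.
Substituting the known values and solving for p(4):
  -4·p(4) = -1444
  p(4) = 361.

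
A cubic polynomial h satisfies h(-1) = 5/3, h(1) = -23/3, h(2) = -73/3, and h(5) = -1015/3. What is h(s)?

h(s) = -3s^3 + 2s^2 - (5/3)s - 5

Write h(s) = as^3 + bs^2 + cs + d. Substituting each data point gives a linear system:
  -a + b - c + d = 5/3
  a + b + c + d = -23/3
  8a + 4b + 2c + d = -73/3
  125a + 25b + 5c + d = -1015/3
Solving the system yields a = -3, b = 2, c = -5/3, d = -5.
So h(s) = -3s^3 + 2s^2 - (5/3)s - 5.
Check: h(2) = -73/3. ✓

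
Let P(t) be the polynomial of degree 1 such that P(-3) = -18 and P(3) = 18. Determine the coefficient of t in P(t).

6

Write P(t) = at + b. Substituting each data point gives a linear system:
  -3a + b = -18
  3a + b = 18
Solving the system yields a = 6, b = 0.
So P(t) = 6t.
The leading coefficient is 6.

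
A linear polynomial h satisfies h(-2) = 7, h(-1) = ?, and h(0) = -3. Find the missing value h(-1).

2

On equispaced nodes a degree-1 polynomial has vanishing second forward difference, so
  h(-2) - 2·h(-1) + h(0) = 0.
Substituting the known values and solving for h(-1):
  -2·h(-1) = -4
  h(-1) = 2.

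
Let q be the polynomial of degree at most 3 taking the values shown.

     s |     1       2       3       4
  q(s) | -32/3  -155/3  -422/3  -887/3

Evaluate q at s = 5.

-1604/3

Using the Lagrange interpolation formula with nodes 1, 2, 3, 4:
  L_0(s) = (s - 2)(s - 3)(s - 4) / -6
  L_1(s) = (s - 1)(s - 3)(s - 4) / 2
  L_2(s) = (s - 1)(s - 2)(s - 4) / -2
  L_3(s) = (s - 1)(s - 2)(s - 3) / 6
Then q(s) = -32/3·L_0(s) - 155/3·L_1(s) - 422/3·L_2(s) - 887/3·L_3(s).
Expanding and collecting terms gives q(s) = -3s^3 - 6s^2 - 2s + 1/3.
Evaluating at s = 5: q(5) = -1604/3.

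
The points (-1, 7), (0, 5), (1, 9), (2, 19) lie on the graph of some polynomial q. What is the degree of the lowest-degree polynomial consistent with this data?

Forward differences of the values at u = -1, 0, 1, 2:
  q  : 7  5  9  19
  Δ  : -2  4  10
  Δ^2: 6  6
  Δ^3: 0
The second differences are constant (6) and nonzero, while all higher differences vanish, so the minimal degree is 2.

2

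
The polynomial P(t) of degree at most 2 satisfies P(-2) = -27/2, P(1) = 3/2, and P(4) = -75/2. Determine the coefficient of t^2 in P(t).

-3

Write P(t) = at^2 + bt + c. Substituting each data point gives a linear system:
  4a - 2b + c = -27/2
  a + b + c = 3/2
  16a + 4b + c = -75/2
Solving the system yields a = -3, b = 2, c = 5/2.
So P(t) = -3t^2 + 2t + 5/2.
The leading coefficient is -3.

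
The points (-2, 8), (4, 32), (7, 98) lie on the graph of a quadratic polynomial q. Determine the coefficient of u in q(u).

Write q(u) = au^2 + bu + c. Substituting each data point gives a linear system:
  4a - 2b + c = 8
  16a + 4b + c = 32
  49a + 7b + c = 98
Solving the system yields a = 2, b = 0, c = 0.
So q(u) = 2u².
The coefficient of u is 0.

0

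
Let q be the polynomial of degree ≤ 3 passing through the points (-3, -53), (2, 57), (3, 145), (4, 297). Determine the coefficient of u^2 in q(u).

5

Write q(u) = au^3 + bu^2 + cu + d. Substituting each data point gives a linear system:
  -27a + 9b - 3c + d = -53
  8a + 4b + 2c + d = 57
  27a + 9b + 3c + d = 145
  64a + 16b + 4c + d = 297
Solving the system yields a = 3, b = 5, c = 6, d = 1.
So q(u) = 3u^3 + 5u^2 + 6u + 1.
The coefficient of u^2 is 5.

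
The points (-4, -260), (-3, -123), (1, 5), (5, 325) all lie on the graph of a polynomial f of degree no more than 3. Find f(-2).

-46

Using the Lagrange interpolation formula with nodes -4, -3, 1, 5:
  L_0(n) = (n + 3)(n - 1)(n - 5) / -45
  L_1(n) = (n + 4)(n - 1)(n - 5) / 32
  L_2(n) = (n + 4)(n + 3)(n - 5) / -80
  L_3(n) = (n + 4)(n + 3)(n - 1) / 288
Then f(n) = -260·L_0(n) - 123·L_1(n) + 5·L_2(n) + 325·L_3(n).
Expanding and collecting terms gives f(n) = 3n^3 - 3n^2 + 5n.
Evaluating at n = -2: f(-2) = -46.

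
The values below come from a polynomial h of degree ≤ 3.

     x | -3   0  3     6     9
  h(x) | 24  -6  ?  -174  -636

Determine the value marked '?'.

-18

On equispaced nodes a degree-3 polynomial has vanishing fourth forward difference, so
  h(-3) - 4·h(0) + 6·h(3) - 4·h(6) + h(9) = 0.
Substituting the known values and solving for h(3):
  6·h(3) = -108
  h(3) = -18.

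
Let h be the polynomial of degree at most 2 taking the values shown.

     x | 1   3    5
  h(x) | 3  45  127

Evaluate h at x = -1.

1

Forward differences of the values at x = 1, 3, 5:
  h  : 3  45  127
  Δ  : 42  82
  Δ^2: 40
The second differences are constant, confirming degree 2.
Interpolating (Newton forward form) and evaluating at x = -1 gives h(-1) = 1.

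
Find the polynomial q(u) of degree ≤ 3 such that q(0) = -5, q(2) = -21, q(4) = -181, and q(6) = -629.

q(u) = -3u^3 + 4u - 5

Write q(u) = au^3 + bu^2 + cu + d. Substituting each data point gives a linear system:
  d = -5
  8a + 4b + 2c + d = -21
  64a + 16b + 4c + d = -181
  216a + 36b + 6c + d = -629
Solving the system yields a = -3, b = 0, c = 4, d = -5.
So q(u) = -3u³ + 4u - 5.
Check: q(6) = -629. ✓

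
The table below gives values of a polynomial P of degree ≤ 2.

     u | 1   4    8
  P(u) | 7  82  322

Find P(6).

Write P(u) = au^2 + bu + c. Substituting each data point gives a linear system:
  a + b + c = 7
  16a + 4b + c = 82
  64a + 8b + c = 322
Solving the system yields a = 5, b = 0, c = 2.
So P(u) = 5u^2 + 2.
Then P(6) = 182.

182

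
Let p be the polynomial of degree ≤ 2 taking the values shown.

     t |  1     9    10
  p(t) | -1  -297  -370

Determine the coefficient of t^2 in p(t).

-4

Write p(t) = at^2 + bt + c. Substituting each data point gives a linear system:
  a + b + c = -1
  81a + 9b + c = -297
  100a + 10b + c = -370
Solving the system yields a = -4, b = 3, c = 0.
So p(t) = -4t² + 3t.
The leading coefficient is -4.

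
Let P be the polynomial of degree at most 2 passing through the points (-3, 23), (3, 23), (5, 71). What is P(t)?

Using the Lagrange interpolation formula with nodes -3, 3, 5:
  L_0(t) = (t - 3)(t - 5) / 48
  L_1(t) = (t + 3)(t - 5) / -12
  L_2(t) = (t + 3)(t - 3) / 16
Then P(t) = 23·L_0(t) + 23·L_1(t) + 71·L_2(t).
Expanding and collecting terms gives P(t) = 3t^2 - 4.
Check: P(3) = 23. ✓

P(t) = 3t^2 - 4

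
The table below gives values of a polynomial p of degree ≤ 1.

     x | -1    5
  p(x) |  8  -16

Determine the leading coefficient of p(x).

-4

Write p(x) = ax + b. Substituting each data point gives a linear system:
  -a + b = 8
  5a + b = -16
Solving the system yields a = -4, b = 4.
So p(x) = -4x + 4.
The leading coefficient is -4.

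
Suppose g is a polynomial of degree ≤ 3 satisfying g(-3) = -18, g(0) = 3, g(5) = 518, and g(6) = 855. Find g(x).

Using the Lagrange interpolation formula with nodes -3, 0, 5, 6:
  L_0(x) = x(x - 5)(x - 6) / -216
  L_1(x) = (x + 3)(x - 5)(x - 6) / 90
  L_2(x) = (x + 3)x(x - 6) / -40
  L_3(x) = (x + 3)x(x - 5) / 54
Then g(x) = -18·L_0(x) + 3·L_1(x) + 518·L_2(x) + 855·L_3(x).
Expanding and collecting terms gives g(x) = 3x³ + 6x² - 2x + 3.
Check: g(-3) = -18. ✓

g(x) = 3x^3 + 6x^2 - 2x + 3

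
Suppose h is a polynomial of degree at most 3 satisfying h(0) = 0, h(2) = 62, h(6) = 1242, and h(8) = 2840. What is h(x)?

Write h(x) = ax^3 + bx^2 + cx + d. Substituting each data point gives a linear system:
  d = 0
  8a + 4b + 2c + d = 62
  216a + 36b + 6c + d = 1242
  512a + 64b + 8c + d = 2840
Solving the system yields a = 5, b = 4, c = 3, d = 0.
So h(x) = 5x³ + 4x² + 3x.
Check: h(8) = 2840. ✓

h(x) = 5x^3 + 4x^2 + 3x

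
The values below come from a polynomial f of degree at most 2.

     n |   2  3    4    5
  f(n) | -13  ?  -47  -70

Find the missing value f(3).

On equispaced nodes a degree-2 polynomial has vanishing third forward difference, so
  - f(2) + 3·f(3) - 3·f(4) + f(5) = 0.
Substituting the known values and solving for f(3):
  3·f(3) = -84
  f(3) = -28.

-28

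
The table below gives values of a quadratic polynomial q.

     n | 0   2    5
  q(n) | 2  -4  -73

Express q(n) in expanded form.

q(n) = -4n^2 + 5n + 2

Write q(n) = an^2 + bn + c. Substituting each data point gives a linear system:
  c = 2
  4a + 2b + c = -4
  25a + 5b + c = -73
Solving the system yields a = -4, b = 5, c = 2.
So q(n) = -4n^2 + 5n + 2.
Check: q(0) = 2. ✓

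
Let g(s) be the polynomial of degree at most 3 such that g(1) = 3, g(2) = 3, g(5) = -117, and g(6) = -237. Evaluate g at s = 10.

Write g(s) = as^3 + bs^2 + cs + d. Substituting each data point gives a linear system:
  a + b + c + d = 3
  8a + 4b + 2c + d = 3
  125a + 25b + 5c + d = -117
  216a + 36b + 6c + d = -237
Solving the system yields a = -2, b = 6, c = -4, d = 3.
So g(s) = -2s^3 + 6s^2 - 4s + 3.
Then g(10) = -1437.

-1437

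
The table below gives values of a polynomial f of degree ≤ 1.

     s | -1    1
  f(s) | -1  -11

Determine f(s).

f(s) = -5s - 6

Write f(s) = as + b. Substituting each data point gives a linear system:
  -a + b = -1
  a + b = -11
Solving the system yields a = -5, b = -6.
So f(s) = -5s - 6.
Check: f(1) = -11. ✓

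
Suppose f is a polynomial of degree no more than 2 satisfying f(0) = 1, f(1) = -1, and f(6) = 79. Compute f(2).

3

Write f(u) = au^2 + bu + c. Substituting each data point gives a linear system:
  c = 1
  a + b + c = -1
  36a + 6b + c = 79
Solving the system yields a = 3, b = -5, c = 1.
So f(u) = 3u² - 5u + 1.
Then f(2) = 3.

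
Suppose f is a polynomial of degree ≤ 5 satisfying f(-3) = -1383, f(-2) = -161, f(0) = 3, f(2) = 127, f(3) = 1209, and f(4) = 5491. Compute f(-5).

Write f(t) = at^5 + bt^4 + ct^3 + dt^2 + et + k. Substituting each data point gives a linear system:
  -243a + 81b - 27c + 9d - 3e + k = -1383
  -32a + 16b - 8c + 4d - 2e + k = -161
  k = 3
  32a + 16b + 8c + 4d + 2e + k = 127
  243a + 81b + 27c + 9d + 3e + k = 1209
  1024a + 256b + 64c + 16d + 4e + k = 5491
Solving the system yields a = 6, b = -1, c = -6, d = -1, e = 0, k = 3.
So f(t) = 6t⁵ - t⁴ - 6t³ - t² + 3.
Then f(-5) = -18647.

-18647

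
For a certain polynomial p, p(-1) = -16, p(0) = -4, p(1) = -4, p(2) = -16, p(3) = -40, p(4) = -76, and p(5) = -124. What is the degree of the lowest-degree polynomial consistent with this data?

Forward differences of the values at x = -1, 0, 1, 2, 3, 4, 5:
  p  : -16  -4  -4  -16  -40  -76  -124
  Δ  : 12  0  -12  -24  -36  -48
  Δ^2: -12  -12  -12  -12  -12
  Δ^3: 0  0  0  0
  Δ^4: 0  0  0
  Δ^5: 0  0
  Δ^6: 0
The second differences are constant (-12) and nonzero, while all higher differences vanish, so the minimal degree is 2.

2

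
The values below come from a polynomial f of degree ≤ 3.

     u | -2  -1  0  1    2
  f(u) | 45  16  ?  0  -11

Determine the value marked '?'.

On equispaced nodes a degree-3 polynomial has vanishing fourth forward difference, so
  f(-2) - 4·f(-1) + 6·f(0) - 4·f(1) + f(2) = 0.
Substituting the known values and solving for f(0):
  6·f(0) = 30
  f(0) = 5.

5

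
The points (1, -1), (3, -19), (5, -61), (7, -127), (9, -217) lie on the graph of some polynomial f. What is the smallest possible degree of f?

2

Forward differences of the values at n = 1, 3, 5, 7, 9:
  f  : -1  -19  -61  -127  -217
  Δ  : -18  -42  -66  -90
  Δ^2: -24  -24  -24
  Δ^3: 0  0
  Δ^4: 0
The second differences are constant (-24) and nonzero, while all higher differences vanish, so the minimal degree is 2.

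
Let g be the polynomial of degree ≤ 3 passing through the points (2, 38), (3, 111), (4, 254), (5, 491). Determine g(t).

Using the Lagrange interpolation formula with nodes 2, 3, 4, 5:
  L_0(t) = (t - 3)(t - 4)(t - 5) / -6
  L_1(t) = (t - 2)(t - 4)(t - 5) / 2
  L_2(t) = (t - 2)(t - 3)(t - 5) / -2
  L_3(t) = (t - 2)(t - 3)(t - 4) / 6
Then g(t) = 38·L_0(t) + 111·L_1(t) + 254·L_2(t) + 491·L_3(t).
Expanding and collecting terms gives g(t) = 4t^3 - t^2 + 2t + 6.
Check: g(5) = 491. ✓

g(t) = 4t^3 - t^2 + 2t + 6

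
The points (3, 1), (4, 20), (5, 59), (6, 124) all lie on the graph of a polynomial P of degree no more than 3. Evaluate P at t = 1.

Forward differences of the values at t = 3, 4, 5, 6:
  P  : 1  20  59  124
  Δ  : 19  39  65
  Δ^2: 20  26
  Δ^3: 6
The third differences are constant, confirming degree 3.
Interpolating (Newton forward form) and evaluating at t = 1 gives P(1) = -1.

-1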